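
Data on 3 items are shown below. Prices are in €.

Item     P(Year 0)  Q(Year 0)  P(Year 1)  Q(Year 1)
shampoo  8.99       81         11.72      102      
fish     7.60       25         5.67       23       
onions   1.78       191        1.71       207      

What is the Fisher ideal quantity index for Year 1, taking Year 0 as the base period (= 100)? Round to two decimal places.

117.27

Laspeyres component (base-period weights):
ΣP(Year 0)Q(Year 1) = 8.99×102 + 7.60×23 + 1.78×207 = 916.98 + 174.8 + 368.46 = 1460.24
ΣP(Year 0)Q(Year 0) = 8.99×81 + 7.60×25 + 1.78×191 = 728.19 + 190 + 339.98 = 1258.17
L = 1460.24 / 1258.17 × 100 = 116.0606
Paasche component (current-period weights):
ΣP(Year 1)Q(Year 1) = 11.72×102 + 5.67×23 + 1.71×207 = 1195.44 + 130.41 + 353.97 = 1679.82
ΣP(Year 1)Q(Year 0) = 11.72×81 + 5.67×25 + 1.71×191 = 949.32 + 141.75 + 326.61 = 1417.68
P = 1679.82 / 1417.68 × 100 = 118.4908
Fisher = √(L × P) = √(116.0606 × 118.4908) = 117.2694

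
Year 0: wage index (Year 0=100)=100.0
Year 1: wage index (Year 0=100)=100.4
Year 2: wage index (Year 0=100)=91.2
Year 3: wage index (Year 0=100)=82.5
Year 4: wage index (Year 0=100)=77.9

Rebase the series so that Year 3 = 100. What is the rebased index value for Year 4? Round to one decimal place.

Rebased(Year 4) = 77.9 / 82.5 × 100 = 94.4242

94.4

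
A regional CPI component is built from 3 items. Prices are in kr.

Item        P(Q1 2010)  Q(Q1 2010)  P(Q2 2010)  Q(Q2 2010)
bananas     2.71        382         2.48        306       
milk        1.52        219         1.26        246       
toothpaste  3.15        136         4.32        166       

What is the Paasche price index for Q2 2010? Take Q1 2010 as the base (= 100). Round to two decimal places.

103.47

Paasche price index uses current-period quantities as weights.
ΣP(Q2 2010)·Q(Q2 2010) = 2.48×306 + 1.26×246 + 4.32×166 = 758.88 + 309.96 + 717.12 = 1785.96
ΣP(Q1 2010)·Q(Q2 2010) = 2.71×306 + 1.52×246 + 3.15×166 = 829.26 + 373.92 + 522.9 = 1726.08
Index = 1785.96 / 1726.08 × 100 = 103.4691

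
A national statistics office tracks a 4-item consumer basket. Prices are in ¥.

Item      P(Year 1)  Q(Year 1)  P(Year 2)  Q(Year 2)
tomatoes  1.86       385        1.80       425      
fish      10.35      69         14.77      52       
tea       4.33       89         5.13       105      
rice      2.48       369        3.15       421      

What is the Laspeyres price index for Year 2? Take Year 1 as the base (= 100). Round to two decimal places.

121.98

Laspeyres price index uses base-period quantities as weights.
ΣP(Year 2)·Q(Year 1) = 1.80×385 + 14.77×69 + 5.13×89 + 3.15×369 = 693 + 1019.13 + 456.57 + 1162.35 = 3331.05
ΣP(Year 1)·Q(Year 1) = 1.86×385 + 10.35×69 + 4.33×89 + 2.48×369 = 716.1 + 714.15 + 385.37 + 915.12 = 2730.74
Index = 3331.05 / 2730.74 × 100 = 121.9834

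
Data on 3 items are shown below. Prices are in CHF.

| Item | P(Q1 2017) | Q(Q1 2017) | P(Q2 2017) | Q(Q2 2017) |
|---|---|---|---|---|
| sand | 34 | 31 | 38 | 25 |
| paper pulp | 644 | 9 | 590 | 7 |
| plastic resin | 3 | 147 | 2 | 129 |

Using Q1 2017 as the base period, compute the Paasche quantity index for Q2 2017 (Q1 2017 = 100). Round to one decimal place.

78.7

Paasche quantity index uses current-period prices as weights.
ΣP(Q2 2017)·Q(Q2 2017) = 38×25 + 590×7 + 2×129 = 950 + 4130 + 258 = 5338
ΣP(Q2 2017)·Q(Q1 2017) = 38×31 + 590×9 + 2×147 = 1178 + 5310 + 294 = 6782
Index = 5338 / 6782 × 100 = 78.7083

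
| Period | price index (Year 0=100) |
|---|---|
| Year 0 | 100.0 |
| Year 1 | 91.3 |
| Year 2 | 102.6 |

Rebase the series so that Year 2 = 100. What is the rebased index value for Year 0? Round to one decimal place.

97.5

Rebased(Year 0) = 100.0 / 102.6 × 100 = 97.4659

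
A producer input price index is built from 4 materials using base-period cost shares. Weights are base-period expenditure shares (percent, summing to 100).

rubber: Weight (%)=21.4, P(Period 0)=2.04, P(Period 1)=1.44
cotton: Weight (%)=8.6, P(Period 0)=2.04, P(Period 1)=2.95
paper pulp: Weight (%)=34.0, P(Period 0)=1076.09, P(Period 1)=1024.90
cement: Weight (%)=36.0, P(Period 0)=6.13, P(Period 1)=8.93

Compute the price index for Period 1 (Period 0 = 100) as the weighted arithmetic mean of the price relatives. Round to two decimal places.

112.37

rubber: 21.4 × (1.44/2.04) = 21.4 × 0.705882 = 15.1059
cotton: 8.6 × (2.95/2.04) = 8.6 × 1.446078 = 12.4363
paper pulp: 34.0 × (1024.90/1076.09) = 34.0 × 0.952430 = 32.3826
cement: 36.0 × (8.93/6.13) = 36.0 × 1.456770 = 52.4437
Index = Σ wᵢ·(p₁ᵢ/p₀ᵢ) = 15.1059 + 12.4363 + 32.3826 + 52.4437 = 112.3685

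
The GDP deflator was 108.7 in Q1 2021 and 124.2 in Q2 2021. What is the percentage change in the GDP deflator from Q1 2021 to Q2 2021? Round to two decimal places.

14.26%

Change = (124.2 − 108.7) / 108.7 × 100
       = 15.5 / 108.7 × 100 = 14.2594%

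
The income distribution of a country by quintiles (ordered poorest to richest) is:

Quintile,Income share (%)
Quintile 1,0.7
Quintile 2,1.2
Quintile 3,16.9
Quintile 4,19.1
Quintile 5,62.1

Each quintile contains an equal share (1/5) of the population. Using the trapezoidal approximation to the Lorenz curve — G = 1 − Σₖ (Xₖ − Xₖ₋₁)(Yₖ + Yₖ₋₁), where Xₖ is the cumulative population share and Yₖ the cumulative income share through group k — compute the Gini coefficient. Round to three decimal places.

Cumulative income shares Yₖ: 0.0070, 0.0190, 0.1880, 0.3790, 1.0000
Σ (Xₖ−Xₖ₋₁)(Yₖ+Yₖ₋₁) = (1/5)(0.0070+0.0000) + (1/5)(0.0190+0.0070) + (1/5)(0.1880+0.0190) + (1/5)(0.3790+0.1880) + (1/5)(1.0000+0.3790)
  = 0.0014 + 0.0052 + 0.0414 + 0.1134 + 0.2758 = 0.4372
G = 1 − 0.4372 = 0.5628

0.563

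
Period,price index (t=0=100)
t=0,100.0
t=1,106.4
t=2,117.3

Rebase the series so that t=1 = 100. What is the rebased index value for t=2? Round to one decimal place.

110.2

Rebased(t=2) = 117.3 / 106.4 × 100 = 110.2444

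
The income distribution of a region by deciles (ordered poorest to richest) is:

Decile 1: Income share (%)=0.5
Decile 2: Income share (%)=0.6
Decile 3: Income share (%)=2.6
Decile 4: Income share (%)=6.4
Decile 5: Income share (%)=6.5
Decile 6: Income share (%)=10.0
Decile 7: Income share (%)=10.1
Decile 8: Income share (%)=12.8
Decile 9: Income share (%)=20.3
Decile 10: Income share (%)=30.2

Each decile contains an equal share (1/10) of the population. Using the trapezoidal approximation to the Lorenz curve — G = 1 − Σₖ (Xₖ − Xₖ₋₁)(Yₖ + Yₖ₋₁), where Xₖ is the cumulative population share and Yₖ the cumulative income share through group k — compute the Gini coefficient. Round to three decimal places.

0.471

Cumulative income shares Yₖ: 0.0050, 0.0110, 0.0370, 0.1010, 0.1660, 0.2660, 0.3670, 0.4950, 0.6980, 1.0000
Σ (Xₖ−Xₖ₋₁)(Yₖ+Yₖ₋₁) = (1/10)(0.0050+0.0000) + (1/10)(0.0110+0.0050) + (1/10)(0.0370+0.0110) + (1/10)(0.1010+0.0370) + (1/10)(0.1660+0.1010) + (1/10)(0.2660+0.1660) + (1/10)(0.3670+0.2660) + (1/10)(0.4950+0.3670) + (1/10)(0.6980+0.4950) + (1/10)(1.0000+0.6980)
  = 0.0005 + 0.0016 + 0.0048 + 0.0138 + 0.0267 + 0.0432 + 0.0633 + 0.0862 + 0.1193 + 0.1698 = 0.5292
G = 1 − 0.5292 = 0.4708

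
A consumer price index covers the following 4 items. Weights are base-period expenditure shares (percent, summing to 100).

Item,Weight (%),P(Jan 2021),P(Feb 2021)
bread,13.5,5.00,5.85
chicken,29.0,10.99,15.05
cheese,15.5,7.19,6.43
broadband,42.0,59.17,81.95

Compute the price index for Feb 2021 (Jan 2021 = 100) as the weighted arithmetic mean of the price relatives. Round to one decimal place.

127.5

bread: 13.5 × (5.85/5.00) = 13.5 × 1.170000 = 15.7950
chicken: 29.0 × (15.05/10.99) = 29.0 × 1.369427 = 39.7134
cheese: 15.5 × (6.43/7.19) = 15.5 × 0.894298 = 13.8616
broadband: 42.0 × (81.95/59.17) = 42.0 × 1.384992 = 58.1697
Index = Σ wᵢ·(p₁ᵢ/p₀ᵢ) = 15.7950 + 39.7134 + 13.8616 + 58.1697 = 127.5397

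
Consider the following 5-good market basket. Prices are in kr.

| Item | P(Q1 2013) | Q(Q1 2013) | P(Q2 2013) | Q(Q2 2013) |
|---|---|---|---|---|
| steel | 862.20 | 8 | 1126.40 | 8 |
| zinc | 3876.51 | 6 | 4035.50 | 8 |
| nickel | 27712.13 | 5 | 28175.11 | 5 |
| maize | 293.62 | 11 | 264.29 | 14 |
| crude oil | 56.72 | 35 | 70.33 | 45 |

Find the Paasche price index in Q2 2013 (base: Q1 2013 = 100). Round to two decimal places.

103.22

Paasche price index uses current-period quantities as weights.
ΣP(Q2 2013)·Q(Q2 2013) = 1126.40×8 + 4035.50×8 + 28175.11×5 + 264.29×14 + 70.33×45 = 9011.2 + 32284 + 140875.55 + 3700.06 + 3164.85 = 189035.66
ΣP(Q1 2013)·Q(Q2 2013) = 862.20×8 + 3876.51×8 + 27712.13×5 + 293.62×14 + 56.72×45 = 6897.6 + 31012.08 + 138560.65 + 4110.68 + 2552.4 = 183133.41
Index = 189035.66 / 183133.41 × 100 = 103.2229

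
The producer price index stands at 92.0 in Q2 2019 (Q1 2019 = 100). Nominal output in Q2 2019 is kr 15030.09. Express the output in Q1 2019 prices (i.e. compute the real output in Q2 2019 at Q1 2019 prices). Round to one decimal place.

16337.1

Real = Nominal ÷ (Index/100) = 15030.09 ÷ (92.0/100)
     = 15030.09 ÷ 0.920 = 16337.0543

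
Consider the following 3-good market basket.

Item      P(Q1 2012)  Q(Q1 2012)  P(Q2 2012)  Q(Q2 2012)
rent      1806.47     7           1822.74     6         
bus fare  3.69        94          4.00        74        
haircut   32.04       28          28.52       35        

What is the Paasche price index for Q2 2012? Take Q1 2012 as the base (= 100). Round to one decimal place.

Paasche price index uses current-period quantities as weights.
ΣP(Q2 2012)·Q(Q2 2012) = 1822.74×6 + 4.00×74 + 28.52×35 = 10936.44 + 296 + 998.2 = 12230.64
ΣP(Q1 2012)·Q(Q2 2012) = 1806.47×6 + 3.69×74 + 32.04×35 = 10838.82 + 273.06 + 1121.4 = 12233.28
Index = 12230.64 / 12233.28 × 100 = 99.9784

100.0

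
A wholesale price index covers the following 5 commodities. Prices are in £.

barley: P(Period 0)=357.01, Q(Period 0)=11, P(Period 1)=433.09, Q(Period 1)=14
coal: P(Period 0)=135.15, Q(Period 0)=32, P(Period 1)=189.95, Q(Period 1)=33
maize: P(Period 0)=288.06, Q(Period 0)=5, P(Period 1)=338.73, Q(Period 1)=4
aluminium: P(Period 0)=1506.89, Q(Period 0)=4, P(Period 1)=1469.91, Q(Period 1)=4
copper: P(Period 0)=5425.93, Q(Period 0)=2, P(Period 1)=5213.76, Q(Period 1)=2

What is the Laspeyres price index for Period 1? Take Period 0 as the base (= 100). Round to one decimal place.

108.5

Laspeyres price index uses base-period quantities as weights.
ΣP(Period 1)·Q(Period 0) = 433.09×11 + 189.95×32 + 338.73×5 + 1469.91×4 + 5213.76×2 = 4763.99 + 6078.4 + 1693.65 + 5879.64 + 10427.52 = 28843.2
ΣP(Period 0)·Q(Period 0) = 357.01×11 + 135.15×32 + 288.06×5 + 1506.89×4 + 5425.93×2 = 3927.11 + 4324.8 + 1440.3 + 6027.56 + 10851.86 = 26571.63
Index = 28843.2 / 26571.63 × 100 = 108.5489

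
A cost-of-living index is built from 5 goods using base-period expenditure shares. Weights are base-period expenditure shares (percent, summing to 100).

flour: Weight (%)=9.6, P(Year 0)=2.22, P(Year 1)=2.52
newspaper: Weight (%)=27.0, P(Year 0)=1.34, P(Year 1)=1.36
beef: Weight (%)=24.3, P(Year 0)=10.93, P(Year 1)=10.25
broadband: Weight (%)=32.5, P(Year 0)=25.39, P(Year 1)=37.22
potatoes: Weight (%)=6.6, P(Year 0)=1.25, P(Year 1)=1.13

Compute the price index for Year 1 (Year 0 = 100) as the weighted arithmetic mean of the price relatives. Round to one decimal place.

114.7

flour: 9.6 × (2.52/2.22) = 9.6 × 1.135135 = 10.8973
newspaper: 27.0 × (1.36/1.34) = 27.0 × 1.014925 = 27.4030
beef: 24.3 × (10.25/10.93) = 24.3 × 0.937786 = 22.7882
broadband: 32.5 × (37.22/25.39) = 32.5 × 1.465931 = 47.6428
potatoes: 6.6 × (1.13/1.25) = 6.6 × 0.904000 = 5.9664
Index = Σ wᵢ·(p₁ᵢ/p₀ᵢ) = 10.8973 + 27.4030 + 22.7882 + 47.6428 + 5.9664 = 114.6977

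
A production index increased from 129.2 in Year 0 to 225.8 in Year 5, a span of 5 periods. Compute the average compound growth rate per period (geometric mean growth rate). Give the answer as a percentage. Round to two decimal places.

11.81%

Growth factor = (225.8/129.2)^(1/5) = (1.747678)^(1/5) = 1.118130
Growth rate = 1.118130 − 1 = 0.118130 = 11.8130%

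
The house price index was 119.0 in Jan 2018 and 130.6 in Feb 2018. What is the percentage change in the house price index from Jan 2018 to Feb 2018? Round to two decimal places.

Change = (130.6 − 119.0) / 119.0 × 100
       = 11.6 / 119.0 × 100 = 9.7479%

9.75%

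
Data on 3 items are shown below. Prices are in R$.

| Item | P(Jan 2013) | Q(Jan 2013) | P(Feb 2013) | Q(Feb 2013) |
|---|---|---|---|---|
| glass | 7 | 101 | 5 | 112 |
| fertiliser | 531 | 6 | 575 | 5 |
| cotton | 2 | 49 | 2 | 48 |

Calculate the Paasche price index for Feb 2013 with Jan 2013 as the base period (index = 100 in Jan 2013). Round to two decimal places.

99.89

Paasche price index uses current-period quantities as weights.
ΣP(Feb 2013)·Q(Feb 2013) = 5×112 + 575×5 + 2×48 = 560 + 2875 + 96 = 3531
ΣP(Jan 2013)·Q(Feb 2013) = 7×112 + 531×5 + 2×48 = 784 + 2655 + 96 = 3535
Index = 3531 / 3535 × 100 = 99.8868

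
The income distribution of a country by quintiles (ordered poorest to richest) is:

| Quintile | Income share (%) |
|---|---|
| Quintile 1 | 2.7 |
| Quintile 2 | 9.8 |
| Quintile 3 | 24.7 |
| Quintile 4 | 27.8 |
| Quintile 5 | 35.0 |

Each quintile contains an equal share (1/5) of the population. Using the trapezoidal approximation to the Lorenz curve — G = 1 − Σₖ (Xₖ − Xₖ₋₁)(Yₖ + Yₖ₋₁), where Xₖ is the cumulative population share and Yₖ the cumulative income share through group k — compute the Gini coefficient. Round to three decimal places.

0.330

Cumulative income shares Yₖ: 0.0270, 0.1250, 0.3720, 0.6500, 1.0000
Σ (Xₖ−Xₖ₋₁)(Yₖ+Yₖ₋₁) = (1/5)(0.0270+0.0000) + (1/5)(0.1250+0.0270) + (1/5)(0.3720+0.1250) + (1/5)(0.6500+0.3720) + (1/5)(1.0000+0.6500)
  = 0.0054 + 0.0304 + 0.0994 + 0.2044 + 0.3300 = 0.6696
G = 1 − 0.6696 = 0.3304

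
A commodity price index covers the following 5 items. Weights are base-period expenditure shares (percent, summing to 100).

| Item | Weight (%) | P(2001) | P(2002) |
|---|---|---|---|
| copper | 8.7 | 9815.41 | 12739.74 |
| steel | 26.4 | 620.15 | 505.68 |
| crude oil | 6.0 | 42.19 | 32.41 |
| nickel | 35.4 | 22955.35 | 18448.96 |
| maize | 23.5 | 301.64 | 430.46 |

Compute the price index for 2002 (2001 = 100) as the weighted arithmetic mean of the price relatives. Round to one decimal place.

copper: 8.7 × (12739.74/9815.41) = 8.7 × 1.297933 = 11.2920
steel: 26.4 × (505.68/620.15) = 26.4 × 0.815416 = 21.5270
crude oil: 6.0 × (32.41/42.19) = 6.0 × 0.768192 = 4.6091
nickel: 35.4 × (18448.96/22955.35) = 35.4 × 0.803689 = 28.4506
maize: 23.5 × (430.46/301.64) = 23.5 × 1.427065 = 33.5360
Index = Σ wᵢ·(p₁ᵢ/p₀ᵢ) = 11.2920 + 21.5270 + 4.6091 + 28.4506 + 33.5360 = 99.4148

99.4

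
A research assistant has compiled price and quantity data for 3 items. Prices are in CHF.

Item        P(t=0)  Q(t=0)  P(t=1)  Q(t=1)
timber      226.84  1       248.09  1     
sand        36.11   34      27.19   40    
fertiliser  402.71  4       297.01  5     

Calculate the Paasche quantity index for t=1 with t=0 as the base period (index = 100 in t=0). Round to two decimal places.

Paasche quantity index uses current-period prices as weights.
ΣP(t=1)·Q(t=1) = 248.09×1 + 27.19×40 + 297.01×5 = 248.09 + 1087.6 + 1485.05 = 2820.74
ΣP(t=1)·Q(t=0) = 248.09×1 + 27.19×34 + 297.01×4 = 248.09 + 924.46 + 1188.04 = 2360.59
Index = 2820.74 / 2360.59 × 100 = 119.4930

119.49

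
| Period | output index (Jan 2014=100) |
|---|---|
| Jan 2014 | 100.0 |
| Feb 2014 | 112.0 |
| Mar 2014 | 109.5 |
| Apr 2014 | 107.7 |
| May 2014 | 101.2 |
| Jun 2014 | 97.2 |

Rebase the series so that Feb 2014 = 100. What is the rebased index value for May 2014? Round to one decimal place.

Rebased(May 2014) = 101.2 / 112.0 × 100 = 90.3571

90.4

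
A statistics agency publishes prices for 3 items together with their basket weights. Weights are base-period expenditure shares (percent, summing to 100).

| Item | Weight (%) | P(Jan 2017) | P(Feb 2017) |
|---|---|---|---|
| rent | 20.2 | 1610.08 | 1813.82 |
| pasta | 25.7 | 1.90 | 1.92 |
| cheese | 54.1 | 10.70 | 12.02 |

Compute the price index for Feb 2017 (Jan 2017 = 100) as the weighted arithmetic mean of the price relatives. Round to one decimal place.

109.5

rent: 20.2 × (1813.82/1610.08) = 20.2 × 1.126540 = 22.7561
pasta: 25.7 × (1.92/1.90) = 25.7 × 1.010526 = 25.9705
cheese: 54.1 × (12.02/10.70) = 54.1 × 1.123364 = 60.7740
Index = Σ wᵢ·(p₁ᵢ/p₀ᵢ) = 22.7561 + 25.9705 + 60.7740 = 109.5007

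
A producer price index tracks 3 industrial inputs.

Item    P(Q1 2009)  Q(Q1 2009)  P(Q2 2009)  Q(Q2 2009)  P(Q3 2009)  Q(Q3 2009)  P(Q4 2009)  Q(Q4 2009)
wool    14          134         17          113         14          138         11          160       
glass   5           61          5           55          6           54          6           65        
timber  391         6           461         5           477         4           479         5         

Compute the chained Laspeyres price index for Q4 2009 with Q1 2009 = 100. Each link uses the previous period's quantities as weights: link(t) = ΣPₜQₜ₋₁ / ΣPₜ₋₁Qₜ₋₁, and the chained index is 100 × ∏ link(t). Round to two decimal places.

Link Q1 2009→Q2 2009:
ΣP(Q2 2009)Q(Q1 2009) = 17×134 + 5×61 + 461×6 = 2278 + 305 + 2766 = 5349
ΣP(Q1 2009)Q(Q1 2009) = 14×134 + 5×61 + 391×6 = 1876 + 305 + 2346 = 4527
link = 5349/4527 = 1.181577
Link Q2 2009→Q3 2009:
ΣP(Q3 2009)Q(Q2 2009) = 14×113 + 6×55 + 477×5 = 1582 + 330 + 2385 = 4297
ΣP(Q2 2009)Q(Q2 2009) = 17×113 + 5×55 + 461×5 = 1921 + 275 + 2305 = 4501
link = 4297/4501 = 0.954677
Link Q3 2009→Q4 2009:
ΣP(Q4 2009)Q(Q3 2009) = 11×138 + 6×54 + 479×4 = 1518 + 324 + 1916 = 3758
ΣP(Q3 2009)Q(Q3 2009) = 14×138 + 6×54 + 477×4 = 1932 + 324 + 1908 = 4164
link = 3758/4164 = 0.902498
Chained index = 100 × 1.181577 × 0.954677 × 0.902498 = 101.8039

101.80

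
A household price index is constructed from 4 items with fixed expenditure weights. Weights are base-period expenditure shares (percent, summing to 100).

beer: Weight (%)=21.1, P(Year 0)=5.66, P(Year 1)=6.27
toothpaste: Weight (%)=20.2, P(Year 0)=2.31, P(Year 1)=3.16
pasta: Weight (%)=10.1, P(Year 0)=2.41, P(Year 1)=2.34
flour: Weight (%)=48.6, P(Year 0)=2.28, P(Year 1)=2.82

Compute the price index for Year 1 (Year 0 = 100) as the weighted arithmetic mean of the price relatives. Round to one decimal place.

beer: 21.1 × (6.27/5.66) = 21.1 × 1.107774 = 23.3740
toothpaste: 20.2 × (3.16/2.31) = 20.2 × 1.367965 = 27.6329
pasta: 10.1 × (2.34/2.41) = 10.1 × 0.970954 = 9.8066
flour: 48.6 × (2.82/2.28) = 48.6 × 1.236842 = 60.1105
Index = Σ wᵢ·(p₁ᵢ/p₀ᵢ) = 23.3740 + 27.6329 + 9.8066 + 60.1105 = 120.9241

120.9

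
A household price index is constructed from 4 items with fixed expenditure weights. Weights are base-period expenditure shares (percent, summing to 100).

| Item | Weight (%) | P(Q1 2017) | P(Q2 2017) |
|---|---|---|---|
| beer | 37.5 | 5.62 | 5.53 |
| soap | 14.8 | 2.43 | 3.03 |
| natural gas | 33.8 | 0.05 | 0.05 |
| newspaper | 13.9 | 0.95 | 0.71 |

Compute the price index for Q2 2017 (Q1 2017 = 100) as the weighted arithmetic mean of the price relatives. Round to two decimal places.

99.54

beer: 37.5 × (5.53/5.62) = 37.5 × 0.983986 = 36.8995
soap: 14.8 × (3.03/2.43) = 14.8 × 1.246914 = 18.4543
natural gas: 33.8 × (0.05/0.05) = 33.8 × 1.000000 = 33.8000
newspaper: 13.9 × (0.71/0.95) = 13.9 × 0.747368 = 10.3884
Index = Σ wᵢ·(p₁ᵢ/p₀ᵢ) = 36.8995 + 18.4543 + 33.8000 + 10.3884 = 99.5422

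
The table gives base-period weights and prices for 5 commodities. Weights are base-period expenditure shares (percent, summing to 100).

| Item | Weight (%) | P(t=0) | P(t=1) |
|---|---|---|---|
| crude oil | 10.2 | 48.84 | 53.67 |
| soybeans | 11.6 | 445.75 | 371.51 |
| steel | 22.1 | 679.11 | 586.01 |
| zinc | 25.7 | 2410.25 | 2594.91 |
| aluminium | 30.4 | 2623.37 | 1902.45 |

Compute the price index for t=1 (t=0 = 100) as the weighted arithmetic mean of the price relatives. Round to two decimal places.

crude oil: 10.2 × (53.67/48.84) = 10.2 × 1.098894 = 11.2087
soybeans: 11.6 × (371.51/445.75) = 11.6 × 0.833449 = 9.6680
steel: 22.1 × (586.01/679.11) = 22.1 × 0.862909 = 19.0703
zinc: 25.7 × (2594.91/2410.25) = 25.7 × 1.076614 = 27.6690
aluminium: 30.4 × (1902.45/2623.37) = 30.4 × 0.725193 = 22.0459
Index = Σ wᵢ·(p₁ᵢ/p₀ᵢ) = 11.2087 + 9.6680 + 19.0703 + 27.6690 + 22.0459 = 89.6619

89.66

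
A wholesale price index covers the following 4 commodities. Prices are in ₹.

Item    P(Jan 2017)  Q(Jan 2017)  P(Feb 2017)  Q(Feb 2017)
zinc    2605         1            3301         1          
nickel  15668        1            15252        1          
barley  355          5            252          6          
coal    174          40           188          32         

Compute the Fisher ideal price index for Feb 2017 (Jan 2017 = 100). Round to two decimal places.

100.81

Laspeyres component (base-period weights):
ΣP(Feb 2017)Q(Jan 2017) = 3301×1 + 15252×1 + 252×5 + 188×40 = 3301 + 15252 + 1260 + 7520 = 27333
ΣP(Jan 2017)Q(Jan 2017) = 2605×1 + 15668×1 + 355×5 + 174×40 = 2605 + 15668 + 1775 + 6960 = 27008
L = 27333 / 27008 × 100 = 101.2033
Paasche component (current-period weights):
ΣP(Feb 2017)Q(Feb 2017) = 3301×1 + 15252×1 + 252×6 + 188×32 = 3301 + 15252 + 1512 + 6016 = 26081
ΣP(Jan 2017)Q(Feb 2017) = 2605×1 + 15668×1 + 355×6 + 174×32 = 2605 + 15668 + 2130 + 5568 = 25971
P = 26081 / 25971 × 100 = 100.4235
Fisher = √(L × P) = √(101.2033 × 100.4235) = 100.8127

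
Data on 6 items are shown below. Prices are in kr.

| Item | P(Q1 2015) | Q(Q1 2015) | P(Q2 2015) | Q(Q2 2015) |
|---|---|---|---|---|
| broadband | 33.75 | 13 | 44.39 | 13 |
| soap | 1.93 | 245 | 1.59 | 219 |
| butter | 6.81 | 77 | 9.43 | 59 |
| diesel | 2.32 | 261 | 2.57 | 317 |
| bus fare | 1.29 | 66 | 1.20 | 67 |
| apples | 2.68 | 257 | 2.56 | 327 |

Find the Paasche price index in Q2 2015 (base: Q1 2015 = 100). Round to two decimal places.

108.52

Paasche price index uses current-period quantities as weights.
ΣP(Q2 2015)·Q(Q2 2015) = 44.39×13 + 1.59×219 + 9.43×59 + 2.57×317 + 1.20×67 + 2.56×327 = 577.07 + 348.21 + 556.37 + 814.69 + 80.4 + 837.12 = 3213.86
ΣP(Q1 2015)·Q(Q2 2015) = 33.75×13 + 1.93×219 + 6.81×59 + 2.32×317 + 1.29×67 + 2.68×327 = 438.75 + 422.67 + 401.79 + 735.44 + 86.43 + 876.36 = 2961.44
Index = 3213.86 / 2961.44 × 100 = 108.5236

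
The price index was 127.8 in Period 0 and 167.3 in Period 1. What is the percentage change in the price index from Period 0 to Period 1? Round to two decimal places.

30.91%

Change = (167.3 − 127.8) / 127.8 × 100
       = 39.5 / 127.8 × 100 = 30.9077%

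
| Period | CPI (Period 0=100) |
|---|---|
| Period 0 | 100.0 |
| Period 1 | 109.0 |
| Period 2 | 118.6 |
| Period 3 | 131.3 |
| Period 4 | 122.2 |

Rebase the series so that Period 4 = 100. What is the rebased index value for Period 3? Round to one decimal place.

107.4

Rebased(Period 3) = 131.3 / 122.2 × 100 = 107.4468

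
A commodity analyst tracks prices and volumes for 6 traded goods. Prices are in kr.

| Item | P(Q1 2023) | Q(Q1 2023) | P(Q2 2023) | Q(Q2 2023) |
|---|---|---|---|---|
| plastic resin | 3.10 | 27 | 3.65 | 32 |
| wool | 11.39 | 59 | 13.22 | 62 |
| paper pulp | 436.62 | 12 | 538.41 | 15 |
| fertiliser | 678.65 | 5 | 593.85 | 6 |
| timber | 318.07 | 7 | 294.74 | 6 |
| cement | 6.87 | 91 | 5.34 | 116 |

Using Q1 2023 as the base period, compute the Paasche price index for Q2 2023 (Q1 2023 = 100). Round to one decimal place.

105.9

Paasche price index uses current-period quantities as weights.
ΣP(Q2 2023)·Q(Q2 2023) = 3.65×32 + 13.22×62 + 538.41×15 + 593.85×6 + 294.74×6 + 5.34×116 = 116.8 + 819.64 + 8076.15 + 3563.1 + 1768.44 + 619.44 = 14963.57
ΣP(Q1 2023)·Q(Q2 2023) = 3.10×32 + 11.39×62 + 436.62×15 + 678.65×6 + 318.07×6 + 6.87×116 = 99.2 + 706.18 + 6549.3 + 4071.9 + 1908.42 + 796.92 = 14131.92
Index = 14963.57 / 14131.92 × 100 = 105.8849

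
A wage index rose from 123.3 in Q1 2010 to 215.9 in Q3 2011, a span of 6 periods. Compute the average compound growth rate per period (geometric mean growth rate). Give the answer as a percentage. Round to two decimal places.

Growth factor = (215.9/123.3)^(1/6) = (1.751014)^(1/6) = 1.097863
Growth rate = 1.097863 − 1 = 0.097863 = 9.7863%

9.79%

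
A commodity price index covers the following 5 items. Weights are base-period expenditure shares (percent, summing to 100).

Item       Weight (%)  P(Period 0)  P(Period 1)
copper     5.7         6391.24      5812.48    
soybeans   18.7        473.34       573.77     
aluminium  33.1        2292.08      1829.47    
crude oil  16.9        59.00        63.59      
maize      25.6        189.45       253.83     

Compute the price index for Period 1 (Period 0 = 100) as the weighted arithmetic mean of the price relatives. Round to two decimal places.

106.79

copper: 5.7 × (5812.48/6391.24) = 5.7 × 0.909445 = 5.1838
soybeans: 18.7 × (573.77/473.34) = 18.7 × 1.212173 = 22.6676
aluminium: 33.1 × (1829.47/2292.08) = 33.1 × 0.798170 = 26.4194
crude oil: 16.9 × (63.59/59.00) = 16.9 × 1.077797 = 18.2148
maize: 25.6 × (253.83/189.45) = 25.6 × 1.339826 = 34.2995
Index = Σ wᵢ·(p₁ᵢ/p₀ᵢ) = 5.1838 + 22.6676 + 26.4194 + 18.2148 + 34.2995 = 106.7852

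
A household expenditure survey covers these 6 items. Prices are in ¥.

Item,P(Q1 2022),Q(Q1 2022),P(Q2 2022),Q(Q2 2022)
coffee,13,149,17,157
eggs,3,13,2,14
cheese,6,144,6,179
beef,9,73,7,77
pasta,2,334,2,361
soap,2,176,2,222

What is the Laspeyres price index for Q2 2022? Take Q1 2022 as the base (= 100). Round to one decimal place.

109.7

Laspeyres price index uses base-period quantities as weights.
ΣP(Q2 2022)·Q(Q1 2022) = 17×149 + 2×13 + 6×144 + 7×73 + 2×334 + 2×176 = 2533 + 26 + 864 + 511 + 668 + 352 = 4954
ΣP(Q1 2022)·Q(Q1 2022) = 13×149 + 3×13 + 6×144 + 9×73 + 2×334 + 2×176 = 1937 + 39 + 864 + 657 + 668 + 352 = 4517
Index = 4954 / 4517 × 100 = 109.6746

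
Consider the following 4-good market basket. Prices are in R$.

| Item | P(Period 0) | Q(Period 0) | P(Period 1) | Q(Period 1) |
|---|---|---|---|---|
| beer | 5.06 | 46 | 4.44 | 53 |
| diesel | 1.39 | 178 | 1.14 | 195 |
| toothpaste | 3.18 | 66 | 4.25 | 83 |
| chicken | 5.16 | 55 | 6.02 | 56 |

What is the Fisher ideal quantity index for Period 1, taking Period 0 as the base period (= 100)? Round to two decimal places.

112.39

Laspeyres component (base-period weights):
ΣP(Period 0)Q(Period 1) = 5.06×53 + 1.39×195 + 3.18×83 + 5.16×56 = 268.18 + 271.05 + 263.94 + 288.96 = 1092.13
ΣP(Period 0)Q(Period 0) = 5.06×46 + 1.39×178 + 3.18×66 + 5.16×55 = 232.76 + 247.42 + 209.88 + 283.8 = 973.86
L = 1092.13 / 973.86 × 100 = 112.1445
Paasche component (current-period weights):
ΣP(Period 1)Q(Period 1) = 4.44×53 + 1.14×195 + 4.25×83 + 6.02×56 = 235.32 + 222.3 + 352.75 + 337.12 = 1147.49
ΣP(Period 1)Q(Period 0) = 4.44×46 + 1.14×178 + 4.25×66 + 6.02×55 = 204.24 + 202.92 + 280.5 + 331.1 = 1018.76
P = 1147.49 / 1018.76 × 100 = 112.6359
Fisher = √(L × P) = √(112.1445 × 112.6359) = 112.3899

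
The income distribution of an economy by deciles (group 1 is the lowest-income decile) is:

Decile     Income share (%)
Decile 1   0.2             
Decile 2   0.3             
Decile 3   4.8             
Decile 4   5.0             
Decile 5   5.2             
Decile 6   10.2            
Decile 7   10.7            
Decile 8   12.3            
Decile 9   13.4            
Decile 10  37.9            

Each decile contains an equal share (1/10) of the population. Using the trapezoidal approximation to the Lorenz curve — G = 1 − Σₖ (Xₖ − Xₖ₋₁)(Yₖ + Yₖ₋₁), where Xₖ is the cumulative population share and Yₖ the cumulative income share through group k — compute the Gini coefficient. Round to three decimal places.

Cumulative income shares Yₖ: 0.0020, 0.0050, 0.0530, 0.1030, 0.1550, 0.2570, 0.3640, 0.4870, 0.6210, 1.0000
Σ (Xₖ−Xₖ₋₁)(Yₖ+Yₖ₋₁) = (1/10)(0.0020+0.0000) + (1/10)(0.0050+0.0020) + (1/10)(0.0530+0.0050) + (1/10)(0.1030+0.0530) + (1/10)(0.1550+0.1030) + (1/10)(0.2570+0.1550) + (1/10)(0.3640+0.2570) + (1/10)(0.4870+0.3640) + (1/10)(0.6210+0.4870) + (1/10)(1.0000+0.6210)
  = 0.0002 + 0.0007 + 0.0058 + 0.0156 + 0.0258 + 0.0412 + 0.0621 + 0.0851 + 0.1108 + 0.1621 = 0.5094
G = 1 − 0.5094 = 0.4906

0.491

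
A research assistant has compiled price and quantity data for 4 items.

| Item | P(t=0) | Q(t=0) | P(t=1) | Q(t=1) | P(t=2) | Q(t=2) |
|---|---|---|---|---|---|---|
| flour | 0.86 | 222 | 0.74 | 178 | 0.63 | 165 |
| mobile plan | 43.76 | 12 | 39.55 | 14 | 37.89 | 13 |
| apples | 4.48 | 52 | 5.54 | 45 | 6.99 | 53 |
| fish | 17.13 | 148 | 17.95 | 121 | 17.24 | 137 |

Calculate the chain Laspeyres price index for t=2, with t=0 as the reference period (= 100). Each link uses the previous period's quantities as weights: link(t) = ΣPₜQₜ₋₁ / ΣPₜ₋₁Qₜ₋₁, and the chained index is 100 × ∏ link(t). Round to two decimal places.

100.75

Link t=0→t=1:
ΣP(t=1)Q(t=0) = 0.74×222 + 39.55×12 + 5.54×52 + 17.95×148 = 164.28 + 474.6 + 288.08 + 2656.6 = 3583.56
ΣP(t=0)Q(t=0) = 0.86×222 + 43.76×12 + 4.48×52 + 17.13×148 = 190.92 + 525.12 + 232.96 + 2535.24 = 3484.24
link = 3583.56/3484.24 = 1.028505
Link t=1→t=2:
ΣP(t=2)Q(t=1) = 0.63×178 + 37.89×14 + 6.99×45 + 17.24×121 = 112.14 + 530.46 + 314.55 + 2086.04 = 3043.19
ΣP(t=1)Q(t=1) = 0.74×178 + 39.55×14 + 5.54×45 + 17.95×121 = 131.72 + 553.7 + 249.3 + 2171.95 = 3106.67
link = 3043.19/3106.67 = 0.979567
Chained index = 100 × 1.028505 × 0.979567 = 100.7490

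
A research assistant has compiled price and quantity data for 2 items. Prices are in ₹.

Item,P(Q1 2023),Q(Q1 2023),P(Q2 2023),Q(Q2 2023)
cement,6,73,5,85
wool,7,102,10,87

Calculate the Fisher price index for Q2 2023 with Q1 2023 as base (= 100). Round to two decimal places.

117.96

Laspeyres component (base-period weights):
ΣP(Q2 2023)Q(Q1 2023) = 5×73 + 10×102 = 365 + 1020 = 1385
ΣP(Q1 2023)Q(Q1 2023) = 6×73 + 7×102 = 438 + 714 = 1152
L = 1385 / 1152 × 100 = 120.2257
Paasche component (current-period weights):
ΣP(Q2 2023)Q(Q2 2023) = 5×85 + 10×87 = 425 + 870 = 1295
ΣP(Q1 2023)Q(Q2 2023) = 6×85 + 7×87 = 510 + 609 = 1119
P = 1295 / 1119 × 100 = 115.7283
Fisher = √(L × P) = √(120.2257 × 115.7283) = 117.9556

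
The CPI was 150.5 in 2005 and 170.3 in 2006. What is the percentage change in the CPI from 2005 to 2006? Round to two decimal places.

13.16%

Change = (170.3 − 150.5) / 150.5 × 100
       = 19.8 / 150.5 × 100 = 13.1561%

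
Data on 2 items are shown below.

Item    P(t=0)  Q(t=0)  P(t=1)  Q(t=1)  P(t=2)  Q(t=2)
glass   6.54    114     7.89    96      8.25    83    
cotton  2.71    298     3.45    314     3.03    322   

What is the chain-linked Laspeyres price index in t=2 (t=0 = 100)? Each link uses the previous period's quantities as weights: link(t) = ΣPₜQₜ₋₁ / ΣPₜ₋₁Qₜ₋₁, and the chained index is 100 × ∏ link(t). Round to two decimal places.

117.55

Link t=0→t=1:
ΣP(t=1)Q(t=0) = 7.89×114 + 3.45×298 = 899.46 + 1028.1 = 1927.56
ΣP(t=0)Q(t=0) = 6.54×114 + 2.71×298 = 745.56 + 807.58 = 1553.14
link = 1927.56/1553.14 = 1.241073
Link t=1→t=2:
ΣP(t=2)Q(t=1) = 8.25×96 + 3.03×314 = 792 + 951.42 = 1743.42
ΣP(t=1)Q(t=1) = 7.89×96 + 3.45×314 = 757.44 + 1083.3 = 1840.74
link = 1743.42/1840.74 = 0.947130
Chained index = 100 × 1.241073 × 0.947130 = 117.5457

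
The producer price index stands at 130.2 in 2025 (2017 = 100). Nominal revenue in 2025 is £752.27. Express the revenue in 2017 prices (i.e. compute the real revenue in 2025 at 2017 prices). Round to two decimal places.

577.78

Real = Nominal ÷ (Index/100) = 752.27 ÷ (130.2/100)
     = 752.27 ÷ 1.302 = 577.7803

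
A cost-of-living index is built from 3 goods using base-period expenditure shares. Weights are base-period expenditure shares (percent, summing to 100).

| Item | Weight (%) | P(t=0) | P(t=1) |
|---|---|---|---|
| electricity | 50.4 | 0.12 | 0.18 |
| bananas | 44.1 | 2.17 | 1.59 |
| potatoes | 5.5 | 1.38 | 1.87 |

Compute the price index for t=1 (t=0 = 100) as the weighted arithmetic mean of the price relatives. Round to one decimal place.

115.4

electricity: 50.4 × (0.18/0.12) = 50.4 × 1.500000 = 75.6000
bananas: 44.1 × (1.59/2.17) = 44.1 × 0.732719 = 32.3129
potatoes: 5.5 × (1.87/1.38) = 5.5 × 1.355072 = 7.4529
Index = Σ wᵢ·(p₁ᵢ/p₀ᵢ) = 75.6000 + 32.3129 + 7.4529 = 115.3658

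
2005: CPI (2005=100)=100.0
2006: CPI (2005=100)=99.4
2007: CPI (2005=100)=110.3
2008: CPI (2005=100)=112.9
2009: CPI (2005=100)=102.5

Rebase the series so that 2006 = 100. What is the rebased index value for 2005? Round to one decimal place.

Rebased(2005) = 100.0 / 99.4 × 100 = 100.6036

100.6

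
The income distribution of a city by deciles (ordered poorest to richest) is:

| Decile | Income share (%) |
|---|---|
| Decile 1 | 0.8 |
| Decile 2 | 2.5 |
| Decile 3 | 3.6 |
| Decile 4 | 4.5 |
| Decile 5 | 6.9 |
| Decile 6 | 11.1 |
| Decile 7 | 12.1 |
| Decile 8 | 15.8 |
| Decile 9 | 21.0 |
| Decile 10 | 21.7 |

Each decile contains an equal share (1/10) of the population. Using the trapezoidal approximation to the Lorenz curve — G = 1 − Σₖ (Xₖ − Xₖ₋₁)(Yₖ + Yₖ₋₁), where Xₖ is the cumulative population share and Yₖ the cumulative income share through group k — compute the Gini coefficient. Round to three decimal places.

0.406

Cumulative income shares Yₖ: 0.0080, 0.0330, 0.0690, 0.1140, 0.1830, 0.2940, 0.4150, 0.5730, 0.7830, 1.0000
Σ (Xₖ−Xₖ₋₁)(Yₖ+Yₖ₋₁) = (1/10)(0.0080+0.0000) + (1/10)(0.0330+0.0080) + (1/10)(0.0690+0.0330) + (1/10)(0.1140+0.0690) + (1/10)(0.1830+0.1140) + (1/10)(0.2940+0.1830) + (1/10)(0.4150+0.2940) + (1/10)(0.5730+0.4150) + (1/10)(0.7830+0.5730) + (1/10)(1.0000+0.7830)
  = 0.0008 + 0.0041 + 0.0102 + 0.0183 + 0.0297 + 0.0477 + 0.0709 + 0.0988 + 0.1356 + 0.1783 = 0.5944
G = 1 − 0.5944 = 0.4056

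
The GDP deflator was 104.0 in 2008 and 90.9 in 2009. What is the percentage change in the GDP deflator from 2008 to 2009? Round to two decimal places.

-12.60%

Change = (90.9 − 104.0) / 104.0 × 100
       = -13.1 / 104.0 × 100 = -12.5962%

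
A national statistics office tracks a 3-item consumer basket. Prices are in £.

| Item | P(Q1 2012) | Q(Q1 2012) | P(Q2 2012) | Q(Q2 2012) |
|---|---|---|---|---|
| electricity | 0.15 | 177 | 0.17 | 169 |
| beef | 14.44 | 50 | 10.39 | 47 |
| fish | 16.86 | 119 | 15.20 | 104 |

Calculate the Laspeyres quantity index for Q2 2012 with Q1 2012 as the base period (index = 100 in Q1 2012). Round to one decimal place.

Laspeyres quantity index uses base-period prices as weights.
ΣP(Q1 2012)·Q(Q2 2012) = 0.15×169 + 14.44×47 + 16.86×104 = 25.35 + 678.68 + 1753.44 = 2457.47
ΣP(Q1 2012)·Q(Q1 2012) = 0.15×177 + 14.44×50 + 16.86×119 = 26.55 + 722 + 2006.34 = 2754.89
Index = 2457.47 / 2754.89 × 100 = 89.2039

89.2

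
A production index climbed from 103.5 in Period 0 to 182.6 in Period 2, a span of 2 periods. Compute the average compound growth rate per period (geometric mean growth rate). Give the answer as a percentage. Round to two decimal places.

Growth factor = (182.6/103.5)^(1/2) = (1.764251)^(1/2) = 1.328251
Growth rate = 1.328251 − 1 = 0.328251 = 32.8251%

32.83%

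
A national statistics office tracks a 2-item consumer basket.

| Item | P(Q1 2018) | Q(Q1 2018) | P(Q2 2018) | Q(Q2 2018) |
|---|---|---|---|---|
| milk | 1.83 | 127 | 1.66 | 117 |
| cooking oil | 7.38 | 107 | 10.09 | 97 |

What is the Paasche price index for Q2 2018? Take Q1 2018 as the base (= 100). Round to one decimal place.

126.1

Paasche price index uses current-period quantities as weights.
ΣP(Q2 2018)·Q(Q2 2018) = 1.66×117 + 10.09×97 = 194.22 + 978.73 = 1172.95
ΣP(Q1 2018)·Q(Q2 2018) = 1.83×117 + 7.38×97 = 214.11 + 715.86 = 929.97
Index = 1172.95 / 929.97 × 100 = 126.1277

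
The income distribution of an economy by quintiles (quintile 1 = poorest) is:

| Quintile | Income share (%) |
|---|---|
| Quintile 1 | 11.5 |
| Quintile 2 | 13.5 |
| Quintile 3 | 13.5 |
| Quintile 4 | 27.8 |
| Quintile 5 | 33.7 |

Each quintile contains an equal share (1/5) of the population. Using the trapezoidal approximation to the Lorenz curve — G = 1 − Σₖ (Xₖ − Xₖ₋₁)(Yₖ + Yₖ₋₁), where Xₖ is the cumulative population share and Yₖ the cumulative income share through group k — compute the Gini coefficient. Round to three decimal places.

Cumulative income shares Yₖ: 0.1150, 0.2500, 0.3850, 0.6630, 1.0000
Σ (Xₖ−Xₖ₋₁)(Yₖ+Yₖ₋₁) = (1/5)(0.1150+0.0000) + (1/5)(0.2500+0.1150) + (1/5)(0.3850+0.2500) + (1/5)(0.6630+0.3850) + (1/5)(1.0000+0.6630)
  = 0.0230 + 0.0730 + 0.1270 + 0.2096 + 0.3326 = 0.7652
G = 1 − 0.7652 = 0.2348

0.235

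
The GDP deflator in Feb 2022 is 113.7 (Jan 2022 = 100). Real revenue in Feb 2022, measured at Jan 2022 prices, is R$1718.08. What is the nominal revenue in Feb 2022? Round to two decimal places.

Nominal = Real × (Index/100) = 1718.08 × (113.7/100)
        = 1718.08 × 1.137 = 1953.4570

1953.46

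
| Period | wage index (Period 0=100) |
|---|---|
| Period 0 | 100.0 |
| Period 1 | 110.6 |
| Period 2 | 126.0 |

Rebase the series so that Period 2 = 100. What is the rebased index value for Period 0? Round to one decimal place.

Rebased(Period 0) = 100.0 / 126.0 × 100 = 79.3651

79.4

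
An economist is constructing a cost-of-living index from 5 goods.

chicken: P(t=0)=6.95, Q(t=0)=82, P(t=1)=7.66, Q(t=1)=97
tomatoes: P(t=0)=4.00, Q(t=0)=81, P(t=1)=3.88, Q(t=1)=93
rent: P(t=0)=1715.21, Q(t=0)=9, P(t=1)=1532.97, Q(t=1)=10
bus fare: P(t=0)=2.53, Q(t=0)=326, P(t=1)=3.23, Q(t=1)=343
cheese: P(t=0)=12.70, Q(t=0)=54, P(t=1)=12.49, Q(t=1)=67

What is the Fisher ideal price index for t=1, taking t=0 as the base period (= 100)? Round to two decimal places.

Laspeyres component (base-period weights):
ΣP(t=1)Q(t=0) = 7.66×82 + 3.88×81 + 1532.97×9 + 3.23×326 + 12.49×54 = 628.12 + 314.28 + 13796.73 + 1052.98 + 674.46 = 16466.57
ΣP(t=0)Q(t=0) = 6.95×82 + 4.00×81 + 1715.21×9 + 2.53×326 + 12.70×54 = 569.9 + 324 + 15436.89 + 824.78 + 685.8 = 17841.37
L = 16466.57 / 17841.37 × 100 = 92.2943
Paasche component (current-period weights):
ΣP(t=1)Q(t=1) = 7.66×97 + 3.88×93 + 1532.97×10 + 3.23×343 + 12.49×67 = 743.02 + 360.84 + 15329.7 + 1107.89 + 836.83 = 18378.28
ΣP(t=0)Q(t=1) = 6.95×97 + 4.00×93 + 1715.21×10 + 2.53×343 + 12.70×67 = 674.15 + 372 + 17152.1 + 867.79 + 850.9 = 19916.94
P = 18378.28 / 19916.94 × 100 = 92.2746
Fisher = √(L × P) = √(92.2943 × 92.2746) = 92.2845

92.28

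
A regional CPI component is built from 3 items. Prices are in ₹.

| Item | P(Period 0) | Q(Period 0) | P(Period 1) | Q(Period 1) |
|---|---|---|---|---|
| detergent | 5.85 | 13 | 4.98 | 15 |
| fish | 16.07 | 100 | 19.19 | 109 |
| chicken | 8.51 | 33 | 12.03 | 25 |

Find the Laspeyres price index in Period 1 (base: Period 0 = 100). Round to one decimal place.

121.2

Laspeyres price index uses base-period quantities as weights.
ΣP(Period 1)·Q(Period 0) = 4.98×13 + 19.19×100 + 12.03×33 = 64.74 + 1919 + 396.99 = 2380.73
ΣP(Period 0)·Q(Period 0) = 5.85×13 + 16.07×100 + 8.51×33 = 76.05 + 1607 + 280.83 = 1963.88
Index = 2380.73 / 1963.88 × 100 = 121.2258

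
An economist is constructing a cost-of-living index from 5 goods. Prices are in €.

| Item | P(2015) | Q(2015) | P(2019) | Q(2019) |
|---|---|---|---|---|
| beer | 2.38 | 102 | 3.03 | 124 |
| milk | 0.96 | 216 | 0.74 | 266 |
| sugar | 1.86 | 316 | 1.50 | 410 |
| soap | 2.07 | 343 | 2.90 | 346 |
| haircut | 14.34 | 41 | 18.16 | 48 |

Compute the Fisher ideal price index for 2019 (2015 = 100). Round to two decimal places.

Laspeyres component (base-period weights):
ΣP(2019)Q(2015) = 3.03×102 + 0.74×216 + 1.50×316 + 2.90×343 + 18.16×41 = 309.06 + 159.84 + 474 + 994.7 + 744.56 = 2682.16
ΣP(2015)Q(2015) = 2.38×102 + 0.96×216 + 1.86×316 + 2.07×343 + 14.34×41 = 242.76 + 207.36 + 587.76 + 710.01 + 587.94 = 2335.83
L = 2682.16 / 2335.83 × 100 = 114.8268
Paasche component (current-period weights):
ΣP(2019)Q(2019) = 3.03×124 + 0.74×266 + 1.50×410 + 2.90×346 + 18.16×48 = 375.72 + 196.84 + 615 + 1003.4 + 871.68 = 3062.64
ΣP(2015)Q(2019) = 2.38×124 + 0.96×266 + 1.86×410 + 2.07×346 + 14.34×48 = 295.12 + 255.36 + 762.6 + 716.22 + 688.32 = 2717.62
P = 3062.64 / 2717.62 × 100 = 112.6957
Fisher = √(L × P) = √(114.8268 × 112.6957) = 113.7563

113.76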